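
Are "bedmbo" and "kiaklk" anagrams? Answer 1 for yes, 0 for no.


Strings: "bedmbo", "kiaklk"
Sorted first:  bbdemo
Sorted second: aikkkl
Differ at position 0: 'b' vs 'a' => not anagrams

0


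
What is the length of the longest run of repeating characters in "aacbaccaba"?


Input: "aacbaccaba"
Scanning for longest run:
  Position 1 ('a'): continues run of 'a', length=2
  Position 2 ('c'): new char, reset run to 1
  Position 3 ('b'): new char, reset run to 1
  Position 4 ('a'): new char, reset run to 1
  Position 5 ('c'): new char, reset run to 1
  Position 6 ('c'): continues run of 'c', length=2
  Position 7 ('a'): new char, reset run to 1
  Position 8 ('b'): new char, reset run to 1
  Position 9 ('a'): new char, reset run to 1
Longest run: 'a' with length 2

2


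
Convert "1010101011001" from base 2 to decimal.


Input: "1010101011001" in base 2
Positional expansion:
  Digit '1' (value 1) x 2^12 = 4096
  Digit '0' (value 0) x 2^11 = 0
  Digit '1' (value 1) x 2^10 = 1024
  Digit '0' (value 0) x 2^9 = 0
  Digit '1' (value 1) x 2^8 = 256
  Digit '0' (value 0) x 2^7 = 0
  Digit '1' (value 1) x 2^6 = 64
  Digit '0' (value 0) x 2^5 = 0
  Digit '1' (value 1) x 2^4 = 16
  Digit '1' (value 1) x 2^3 = 8
  Digit '0' (value 0) x 2^2 = 0
  Digit '0' (value 0) x 2^1 = 0
  Digit '1' (value 1) x 2^0 = 1
Sum = 5465

5465


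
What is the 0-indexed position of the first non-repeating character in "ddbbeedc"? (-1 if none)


Input: ddbbeedc
Character frequencies:
  'b': 2
  'c': 1
  'd': 3
  'e': 2
Scanning left to right for freq == 1:
  Position 0 ('d'): freq=3, skip
  Position 1 ('d'): freq=3, skip
  Position 2 ('b'): freq=2, skip
  Position 3 ('b'): freq=2, skip
  Position 4 ('e'): freq=2, skip
  Position 5 ('e'): freq=2, skip
  Position 6 ('d'): freq=3, skip
  Position 7 ('c'): unique! => answer = 7

7


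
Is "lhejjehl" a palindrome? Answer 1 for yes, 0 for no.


Input: lhejjehl
Reversed: lhejjehl
  Compare pos 0 ('l') with pos 7 ('l'): match
  Compare pos 1 ('h') with pos 6 ('h'): match
  Compare pos 2 ('e') with pos 5 ('e'): match
  Compare pos 3 ('j') with pos 4 ('j'): match
Result: palindrome

1


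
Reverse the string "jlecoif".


Input: jlecoif
Reading characters right to left:
  Position 6: 'f'
  Position 5: 'i'
  Position 4: 'o'
  Position 3: 'c'
  Position 2: 'e'
  Position 1: 'l'
  Position 0: 'j'
Reversed: fiocelj

fiocelj


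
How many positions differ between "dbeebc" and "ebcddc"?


Comparing "dbeebc" and "ebcddc" position by position:
  Position 0: 'd' vs 'e' => DIFFER
  Position 1: 'b' vs 'b' => same
  Position 2: 'e' vs 'c' => DIFFER
  Position 3: 'e' vs 'd' => DIFFER
  Position 4: 'b' vs 'd' => DIFFER
  Position 5: 'c' vs 'c' => same
Positions that differ: 4

4


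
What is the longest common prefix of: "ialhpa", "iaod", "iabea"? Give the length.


Words: ialhpa, iaod, iabea
  Position 0: all 'i' => match
  Position 1: all 'a' => match
  Position 2: ('l', 'o', 'b') => mismatch, stop
LCP = "ia" (length 2)

2


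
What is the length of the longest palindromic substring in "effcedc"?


Input: "effcedc"
Checking substrings for palindromes:
  [1:3] "ff" (len 2) => palindrome
Longest palindromic substring: "ff" with length 2

2


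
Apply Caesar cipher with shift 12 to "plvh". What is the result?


Caesar cipher: shift "plvh" by 12
  'p' (pos 15) + 12 = pos 1 = 'b'
  'l' (pos 11) + 12 = pos 23 = 'x'
  'v' (pos 21) + 12 = pos 7 = 'h'
  'h' (pos 7) + 12 = pos 19 = 't'
Result: bxht

bxht


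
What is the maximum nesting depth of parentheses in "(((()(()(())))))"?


Input: "(((()(()(())))))"
Tracking depth:
  Position 0 '(': depth becomes 1
  Position 1 '(': depth becomes 2
  Position 2 '(': depth becomes 3
  Position 3 '(': depth becomes 4
  Position 4 ')': depth becomes 3
  Position 5 '(': depth becomes 4
  Position 6 '(': depth becomes 5
  Position 7 ')': depth becomes 4
  Position 8 '(': depth becomes 5
  Position 9 '(': depth becomes 6
  Position 10 ')': depth becomes 5
  Position 11 ')': depth becomes 4
  Position 12 ')': depth becomes 3
  Position 13 ')': depth becomes 2
  Position 14 ')': depth becomes 1
  Position 15 ')': depth becomes 0
Maximum depth reached: 6

6


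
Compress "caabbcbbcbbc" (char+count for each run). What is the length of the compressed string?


Input: caabbcbbcbbc
Runs:
  'c' x 1 => "c1"
  'a' x 2 => "a2"
  'b' x 2 => "b2"
  'c' x 1 => "c1"
  'b' x 2 => "b2"
  'c' x 1 => "c1"
  'b' x 2 => "b2"
  'c' x 1 => "c1"
Compressed: "c1a2b2c1b2c1b2c1"
Compressed length: 16

16


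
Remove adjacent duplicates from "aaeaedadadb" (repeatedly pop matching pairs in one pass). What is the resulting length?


Input: aaeaedadadb
Stack-based adjacent duplicate removal:
  Read 'a': push. Stack: a
  Read 'a': matches stack top 'a' => pop. Stack: (empty)
  Read 'e': push. Stack: e
  Read 'a': push. Stack: ea
  Read 'e': push. Stack: eae
  Read 'd': push. Stack: eaed
  Read 'a': push. Stack: eaeda
  Read 'd': push. Stack: eaedad
  Read 'a': push. Stack: eaedada
  Read 'd': push. Stack: eaedadad
  Read 'b': push. Stack: eaedadadb
Final stack: "eaedadadb" (length 9)

9


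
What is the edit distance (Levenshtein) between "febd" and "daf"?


Computing edit distance: "febd" -> "daf"
DP table:
           d    a    f
      0    1    2    3
  f   1    1    2    2
  e   2    2    2    3
  b   3    3    3    3
  d   4    3    4    4
Edit distance = dp[4][3] = 4

4


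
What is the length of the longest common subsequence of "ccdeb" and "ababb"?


LCS of "ccdeb" and "ababb"
DP table:
           a    b    a    b    b
      0    0    0    0    0    0
  c   0    0    0    0    0    0
  c   0    0    0    0    0    0
  d   0    0    0    0    0    0
  e   0    0    0    0    0    0
  b   0    0    1    1    1    1
LCS length = dp[5][5] = 1

1


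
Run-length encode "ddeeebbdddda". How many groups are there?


Input: ddeeebbdddda
Scanning for consecutive runs:
  Group 1: 'd' x 2 (positions 0-1)
  Group 2: 'e' x 3 (positions 2-4)
  Group 3: 'b' x 2 (positions 5-6)
  Group 4: 'd' x 4 (positions 7-10)
  Group 5: 'a' x 1 (positions 11-11)
Total groups: 5

5


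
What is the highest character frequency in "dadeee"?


Input: dadeee
Character counts:
  'a': 1
  'd': 2
  'e': 3
Maximum frequency: 3

3


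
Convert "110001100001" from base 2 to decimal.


Input: "110001100001" in base 2
Positional expansion:
  Digit '1' (value 1) x 2^11 = 2048
  Digit '1' (value 1) x 2^10 = 1024
  Digit '0' (value 0) x 2^9 = 0
  Digit '0' (value 0) x 2^8 = 0
  Digit '0' (value 0) x 2^7 = 0
  Digit '1' (value 1) x 2^6 = 64
  Digit '1' (value 1) x 2^5 = 32
  Digit '0' (value 0) x 2^4 = 0
  Digit '0' (value 0) x 2^3 = 0
  Digit '0' (value 0) x 2^2 = 0
  Digit '0' (value 0) x 2^1 = 0
  Digit '1' (value 1) x 2^0 = 1
Sum = 3169

3169


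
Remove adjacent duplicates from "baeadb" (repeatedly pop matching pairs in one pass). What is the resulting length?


Input: baeadb
Stack-based adjacent duplicate removal:
  Read 'b': push. Stack: b
  Read 'a': push. Stack: ba
  Read 'e': push. Stack: bae
  Read 'a': push. Stack: baea
  Read 'd': push. Stack: baead
  Read 'b': push. Stack: baeadb
Final stack: "baeadb" (length 6)

6


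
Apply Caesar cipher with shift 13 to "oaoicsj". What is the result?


Caesar cipher: shift "oaoicsj" by 13
  'o' (pos 14) + 13 = pos 1 = 'b'
  'a' (pos 0) + 13 = pos 13 = 'n'
  'o' (pos 14) + 13 = pos 1 = 'b'
  'i' (pos 8) + 13 = pos 21 = 'v'
  'c' (pos 2) + 13 = pos 15 = 'p'
  's' (pos 18) + 13 = pos 5 = 'f'
  'j' (pos 9) + 13 = pos 22 = 'w'
Result: bnbvpfw

bnbvpfw


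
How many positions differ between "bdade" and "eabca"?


Comparing "bdade" and "eabca" position by position:
  Position 0: 'b' vs 'e' => DIFFER
  Position 1: 'd' vs 'a' => DIFFER
  Position 2: 'a' vs 'b' => DIFFER
  Position 3: 'd' vs 'c' => DIFFER
  Position 4: 'e' vs 'a' => DIFFER
Positions that differ: 5

5


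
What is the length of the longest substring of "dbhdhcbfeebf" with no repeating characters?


Input: "dbhdhcbfeebf"
Sliding window (track last position of each char):
  Position 0 ('d'): window [0,0] length 1 -- new best
  Position 1 ('b'): window [0,1] length 2 -- new best
  Position 2 ('h'): window [0,2] length 3 -- new best
  Position 3 ('d'): repeat (last at 0), move window start to 1
  Position 3 ('d'): window [1,3] length 3
  Position 4 ('h'): repeat (last at 2), move window start to 3
  Position 4 ('h'): window [3,4] length 2
  Position 5 ('c'): window [3,5] length 3
  Position 6 ('b'): window [3,6] length 4 -- new best
  Position 7 ('f'): window [3,7] length 5 -- new best
  Position 8 ('e'): window [3,8] length 6 -- new best
  Position 9 ('e'): repeat (last at 8), move window start to 9
  Position 9 ('e'): window [9,9] length 1
  Position 10 ('b'): window [9,10] length 2
  Position 11 ('f'): window [9,11] length 3
Longest substring with no repeats: "dhcbfe" with length 6

6


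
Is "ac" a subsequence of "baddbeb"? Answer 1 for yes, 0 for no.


Check if "ac" is a subsequence of "baddbeb"
Greedy scan:
  Position 0 ('b'): no match needed
  Position 1 ('a'): matches sub[0] = 'a'
  Position 2 ('d'): no match needed
  Position 3 ('d'): no match needed
  Position 4 ('b'): no match needed
  Position 5 ('e'): no match needed
  Position 6 ('b'): no match needed
Only matched 1/2 characters => not a subsequence

0


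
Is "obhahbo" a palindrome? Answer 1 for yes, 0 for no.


Input: obhahbo
Reversed: obhahbo
  Compare pos 0 ('o') with pos 6 ('o'): match
  Compare pos 1 ('b') with pos 5 ('b'): match
  Compare pos 2 ('h') with pos 4 ('h'): match
Result: palindrome

1


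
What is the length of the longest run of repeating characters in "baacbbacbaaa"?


Input: "baacbbacbaaa"
Scanning for longest run:
  Position 1 ('a'): new char, reset run to 1
  Position 2 ('a'): continues run of 'a', length=2
  Position 3 ('c'): new char, reset run to 1
  Position 4 ('b'): new char, reset run to 1
  Position 5 ('b'): continues run of 'b', length=2
  Position 6 ('a'): new char, reset run to 1
  Position 7 ('c'): new char, reset run to 1
  Position 8 ('b'): new char, reset run to 1
  Position 9 ('a'): new char, reset run to 1
  Position 10 ('a'): continues run of 'a', length=2
  Position 11 ('a'): continues run of 'a', length=3
Longest run: 'a' with length 3

3


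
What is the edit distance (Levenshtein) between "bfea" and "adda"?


Computing edit distance: "bfea" -> "adda"
DP table:
           a    d    d    a
      0    1    2    3    4
  b   1    1    2    3    4
  f   2    2    2    3    4
  e   3    3    3    3    4
  a   4    3    4    4    3
Edit distance = dp[4][4] = 3

3


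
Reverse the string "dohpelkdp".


Input: dohpelkdp
Reading characters right to left:
  Position 8: 'p'
  Position 7: 'd'
  Position 6: 'k'
  Position 5: 'l'
  Position 4: 'e'
  Position 3: 'p'
  Position 2: 'h'
  Position 1: 'o'
  Position 0: 'd'
Reversed: pdklephod

pdklephod


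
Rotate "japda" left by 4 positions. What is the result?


Input: "japda", rotate left by 4
First 4 characters: "japd"
Remaining characters: "a"
Concatenate remaining + first: "a" + "japd" = "ajapd"

ajapd


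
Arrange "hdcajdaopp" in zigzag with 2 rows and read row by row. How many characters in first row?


Zigzag "hdcajdaopp" into 2 rows:
Placing characters:
  'h' => row 0
  'd' => row 1
  'c' => row 0
  'a' => row 1
  'j' => row 0
  'd' => row 1
  'a' => row 0
  'o' => row 1
  'p' => row 0
  'p' => row 1
Rows:
  Row 0: "hcjap"
  Row 1: "dadop"
First row length: 5

5


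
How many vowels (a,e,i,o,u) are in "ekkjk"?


Input: ekkjk
Checking each character:
  'e' at position 0: vowel (running total: 1)
  'k' at position 1: consonant
  'k' at position 2: consonant
  'j' at position 3: consonant
  'k' at position 4: consonant
Total vowels: 1

1


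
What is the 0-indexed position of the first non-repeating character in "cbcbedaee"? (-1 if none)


Input: cbcbedaee
Character frequencies:
  'a': 1
  'b': 2
  'c': 2
  'd': 1
  'e': 3
Scanning left to right for freq == 1:
  Position 0 ('c'): freq=2, skip
  Position 1 ('b'): freq=2, skip
  Position 2 ('c'): freq=2, skip
  Position 3 ('b'): freq=2, skip
  Position 4 ('e'): freq=3, skip
  Position 5 ('d'): unique! => answer = 5

5


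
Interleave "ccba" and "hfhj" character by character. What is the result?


Interleaving "ccba" and "hfhj":
  Position 0: 'c' from first, 'h' from second => "ch"
  Position 1: 'c' from first, 'f' from second => "cf"
  Position 2: 'b' from first, 'h' from second => "bh"
  Position 3: 'a' from first, 'j' from second => "aj"
Result: chcfbhaj

chcfbhaj


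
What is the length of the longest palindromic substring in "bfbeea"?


Input: "bfbeea"
Checking substrings for palindromes:
  [0:3] "bfb" (len 3) => palindrome
  [3:5] "ee" (len 2) => palindrome
Longest palindromic substring: "bfb" with length 3

3


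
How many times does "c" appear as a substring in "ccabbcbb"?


Searching for "c" in "ccabbcbb"
Scanning each position:
  Position 0: "c" => MATCH
  Position 1: "c" => MATCH
  Position 2: "a" => no
  Position 3: "b" => no
  Position 4: "b" => no
  Position 5: "c" => MATCH
  Position 6: "b" => no
  Position 7: "b" => no
Total occurrences: 3

3


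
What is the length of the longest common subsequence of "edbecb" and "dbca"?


LCS of "edbecb" and "dbca"
DP table:
           d    b    c    a
      0    0    0    0    0
  e   0    0    0    0    0
  d   0    1    1    1    1
  b   0    1    2    2    2
  e   0    1    2    2    2
  c   0    1    2    3    3
  b   0    1    2    3    3
LCS length = dp[6][4] = 3

3


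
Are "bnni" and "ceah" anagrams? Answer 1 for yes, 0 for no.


Strings: "bnni", "ceah"
Sorted first:  binn
Sorted second: aceh
Differ at position 0: 'b' vs 'a' => not anagrams

0


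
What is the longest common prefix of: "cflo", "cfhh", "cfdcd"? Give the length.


Words: cflo, cfhh, cfdcd
  Position 0: all 'c' => match
  Position 1: all 'f' => match
  Position 2: ('l', 'h', 'd') => mismatch, stop
LCP = "cf" (length 2)

2


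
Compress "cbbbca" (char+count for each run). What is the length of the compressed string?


Input: cbbbca
Runs:
  'c' x 1 => "c1"
  'b' x 3 => "b3"
  'c' x 1 => "c1"
  'a' x 1 => "a1"
Compressed: "c1b3c1a1"
Compressed length: 8

8


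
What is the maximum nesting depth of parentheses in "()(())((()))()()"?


Input: "()(())((()))()()"
Tracking depth:
  Position 0 '(': depth becomes 1
  Position 1 ')': depth becomes 0
  Position 2 '(': depth becomes 1
  Position 3 '(': depth becomes 2
  Position 4 ')': depth becomes 1
  Position 5 ')': depth becomes 0
  Position 6 '(': depth becomes 1
  Position 7 '(': depth becomes 2
  Position 8 '(': depth becomes 3
  Position 9 ')': depth becomes 2
  Position 10 ')': depth becomes 1
  Position 11 ')': depth becomes 0
  Position 12 '(': depth becomes 1
  Position 13 ')': depth becomes 0
  Position 14 '(': depth becomes 1
  Position 15 ')': depth becomes 0
Maximum depth reached: 3

3


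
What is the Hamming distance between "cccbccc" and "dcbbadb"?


Comparing "cccbccc" and "dcbbadb" position by position:
  Position 0: 'c' vs 'd' => differ
  Position 1: 'c' vs 'c' => same
  Position 2: 'c' vs 'b' => differ
  Position 3: 'b' vs 'b' => same
  Position 4: 'c' vs 'a' => differ
  Position 5: 'c' vs 'd' => differ
  Position 6: 'c' vs 'b' => differ
Total differences (Hamming distance): 5

5


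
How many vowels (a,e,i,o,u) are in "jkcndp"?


Input: jkcndp
Checking each character:
  'j' at position 0: consonant
  'k' at position 1: consonant
  'c' at position 2: consonant
  'n' at position 3: consonant
  'd' at position 4: consonant
  'p' at position 5: consonant
Total vowels: 0

0


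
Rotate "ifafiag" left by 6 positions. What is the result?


Input: "ifafiag", rotate left by 6
First 6 characters: "ifafia"
Remaining characters: "g"
Concatenate remaining + first: "g" + "ifafia" = "gifafia"

gifafia


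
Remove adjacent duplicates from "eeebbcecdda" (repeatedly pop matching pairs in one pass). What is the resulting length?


Input: eeebbcecdda
Stack-based adjacent duplicate removal:
  Read 'e': push. Stack: e
  Read 'e': matches stack top 'e' => pop. Stack: (empty)
  Read 'e': push. Stack: e
  Read 'b': push. Stack: eb
  Read 'b': matches stack top 'b' => pop. Stack: e
  Read 'c': push. Stack: ec
  Read 'e': push. Stack: ece
  Read 'c': push. Stack: ecec
  Read 'd': push. Stack: ececd
  Read 'd': matches stack top 'd' => pop. Stack: ecec
  Read 'a': push. Stack: ececa
Final stack: "ececa" (length 5)

5


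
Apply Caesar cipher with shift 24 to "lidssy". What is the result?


Caesar cipher: shift "lidssy" by 24
  'l' (pos 11) + 24 = pos 9 = 'j'
  'i' (pos 8) + 24 = pos 6 = 'g'
  'd' (pos 3) + 24 = pos 1 = 'b'
  's' (pos 18) + 24 = pos 16 = 'q'
  's' (pos 18) + 24 = pos 16 = 'q'
  'y' (pos 24) + 24 = pos 22 = 'w'
Result: jgbqqw

jgbqqw


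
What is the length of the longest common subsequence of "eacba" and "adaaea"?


LCS of "eacba" and "adaaea"
DP table:
           a    d    a    a    e    a
      0    0    0    0    0    0    0
  e   0    0    0    0    0    1    1
  a   0    1    1    1    1    1    2
  c   0    1    1    1    1    1    2
  b   0    1    1    1    1    1    2
  a   0    1    1    2    2    2    2
LCS length = dp[5][6] = 2

2


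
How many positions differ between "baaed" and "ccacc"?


Comparing "baaed" and "ccacc" position by position:
  Position 0: 'b' vs 'c' => DIFFER
  Position 1: 'a' vs 'c' => DIFFER
  Position 2: 'a' vs 'a' => same
  Position 3: 'e' vs 'c' => DIFFER
  Position 4: 'd' vs 'c' => DIFFER
Positions that differ: 4

4


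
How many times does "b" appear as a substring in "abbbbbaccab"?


Searching for "b" in "abbbbbaccab"
Scanning each position:
  Position 0: "a" => no
  Position 1: "b" => MATCH
  Position 2: "b" => MATCH
  Position 3: "b" => MATCH
  Position 4: "b" => MATCH
  Position 5: "b" => MATCH
  Position 6: "a" => no
  Position 7: "c" => no
  Position 8: "c" => no
  Position 9: "a" => no
  Position 10: "b" => MATCH
Total occurrences: 6

6


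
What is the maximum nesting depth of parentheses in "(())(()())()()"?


Input: "(())(()())()()"
Tracking depth:
  Position 0 '(': depth becomes 1
  Position 1 '(': depth becomes 2
  Position 2 ')': depth becomes 1
  Position 3 ')': depth becomes 0
  Position 4 '(': depth becomes 1
  Position 5 '(': depth becomes 2
  Position 6 ')': depth becomes 1
  Position 7 '(': depth becomes 2
  Position 8 ')': depth becomes 1
  Position 9 ')': depth becomes 0
  Position 10 '(': depth becomes 1
  Position 11 ')': depth becomes 0
  Position 12 '(': depth becomes 1
  Position 13 ')': depth becomes 0
Maximum depth reached: 2

2


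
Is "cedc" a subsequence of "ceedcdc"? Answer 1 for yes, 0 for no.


Check if "cedc" is a subsequence of "ceedcdc"
Greedy scan:
  Position 0 ('c'): matches sub[0] = 'c'
  Position 1 ('e'): matches sub[1] = 'e'
  Position 2 ('e'): no match needed
  Position 3 ('d'): matches sub[2] = 'd'
  Position 4 ('c'): matches sub[3] = 'c'
  Position 5 ('d'): no match needed
  Position 6 ('c'): no match needed
All 4 characters matched => is a subsequence

1


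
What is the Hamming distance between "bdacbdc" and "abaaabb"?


Comparing "bdacbdc" and "abaaabb" position by position:
  Position 0: 'b' vs 'a' => differ
  Position 1: 'd' vs 'b' => differ
  Position 2: 'a' vs 'a' => same
  Position 3: 'c' vs 'a' => differ
  Position 4: 'b' vs 'a' => differ
  Position 5: 'd' vs 'b' => differ
  Position 6: 'c' vs 'b' => differ
Total differences (Hamming distance): 6

6


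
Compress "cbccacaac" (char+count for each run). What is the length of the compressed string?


Input: cbccacaac
Runs:
  'c' x 1 => "c1"
  'b' x 1 => "b1"
  'c' x 2 => "c2"
  'a' x 1 => "a1"
  'c' x 1 => "c1"
  'a' x 2 => "a2"
  'c' x 1 => "c1"
Compressed: "c1b1c2a1c1a2c1"
Compressed length: 14

14


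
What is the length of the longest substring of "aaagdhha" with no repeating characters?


Input: "aaagdhha"
Sliding window (track last position of each char):
  Position 0 ('a'): window [0,0] length 1 -- new best
  Position 1 ('a'): repeat (last at 0), move window start to 1
  Position 1 ('a'): window [1,1] length 1
  Position 2 ('a'): repeat (last at 1), move window start to 2
  Position 2 ('a'): window [2,2] length 1
  Position 3 ('g'): window [2,3] length 2 -- new best
  Position 4 ('d'): window [2,4] length 3 -- new best
  Position 5 ('h'): window [2,5] length 4 -- new best
  Position 6 ('h'): repeat (last at 5), move window start to 6
  Position 6 ('h'): window [6,6] length 1
  Position 7 ('a'): window [6,7] length 2
Longest substring with no repeats: "agdh" with length 4

4


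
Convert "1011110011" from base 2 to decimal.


Input: "1011110011" in base 2
Positional expansion:
  Digit '1' (value 1) x 2^9 = 512
  Digit '0' (value 0) x 2^8 = 0
  Digit '1' (value 1) x 2^7 = 128
  Digit '1' (value 1) x 2^6 = 64
  Digit '1' (value 1) x 2^5 = 32
  Digit '1' (value 1) x 2^4 = 16
  Digit '0' (value 0) x 2^3 = 0
  Digit '0' (value 0) x 2^2 = 0
  Digit '1' (value 1) x 2^1 = 2
  Digit '1' (value 1) x 2^0 = 1
Sum = 755

755


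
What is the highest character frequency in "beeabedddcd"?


Input: beeabedddcd
Character counts:
  'a': 1
  'b': 2
  'c': 1
  'd': 4
  'e': 3
Maximum frequency: 4

4


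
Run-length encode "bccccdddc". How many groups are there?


Input: bccccdddc
Scanning for consecutive runs:
  Group 1: 'b' x 1 (positions 0-0)
  Group 2: 'c' x 4 (positions 1-4)
  Group 3: 'd' x 3 (positions 5-7)
  Group 4: 'c' x 1 (positions 8-8)
Total groups: 4

4


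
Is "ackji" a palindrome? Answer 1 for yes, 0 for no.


Input: ackji
Reversed: ijkca
  Compare pos 0 ('a') with pos 4 ('i'): MISMATCH
  Compare pos 1 ('c') with pos 3 ('j'): MISMATCH
Result: not a palindrome

0


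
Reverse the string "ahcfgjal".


Input: ahcfgjal
Reading characters right to left:
  Position 7: 'l'
  Position 6: 'a'
  Position 5: 'j'
  Position 4: 'g'
  Position 3: 'f'
  Position 2: 'c'
  Position 1: 'h'
  Position 0: 'a'
Reversed: lajgfcha

lajgfcha


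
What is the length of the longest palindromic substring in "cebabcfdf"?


Input: "cebabcfdf"
Checking substrings for palindromes:
  [2:5] "bab" (len 3) => palindrome
  [6:9] "fdf" (len 3) => palindrome
Longest palindromic substring: "bab" with length 3

3


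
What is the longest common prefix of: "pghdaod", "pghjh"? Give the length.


Words: pghdaod, pghjh
  Position 0: all 'p' => match
  Position 1: all 'g' => match
  Position 2: all 'h' => match
  Position 3: ('d', 'j') => mismatch, stop
LCP = "pgh" (length 3)

3


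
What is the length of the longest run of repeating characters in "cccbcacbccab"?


Input: "cccbcacbccab"
Scanning for longest run:
  Position 1 ('c'): continues run of 'c', length=2
  Position 2 ('c'): continues run of 'c', length=3
  Position 3 ('b'): new char, reset run to 1
  Position 4 ('c'): new char, reset run to 1
  Position 5 ('a'): new char, reset run to 1
  Position 6 ('c'): new char, reset run to 1
  Position 7 ('b'): new char, reset run to 1
  Position 8 ('c'): new char, reset run to 1
  Position 9 ('c'): continues run of 'c', length=2
  Position 10 ('a'): new char, reset run to 1
  Position 11 ('b'): new char, reset run to 1
Longest run: 'c' with length 3

3


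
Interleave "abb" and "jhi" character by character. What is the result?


Interleaving "abb" and "jhi":
  Position 0: 'a' from first, 'j' from second => "aj"
  Position 1: 'b' from first, 'h' from second => "bh"
  Position 2: 'b' from first, 'i' from second => "bi"
Result: ajbhbi

ajbhbi


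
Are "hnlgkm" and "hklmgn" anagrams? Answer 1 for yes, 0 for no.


Strings: "hnlgkm", "hklmgn"
Sorted first:  ghklmn
Sorted second: ghklmn
Sorted forms match => anagrams

1


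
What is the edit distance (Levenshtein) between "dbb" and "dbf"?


Computing edit distance: "dbb" -> "dbf"
DP table:
           d    b    f
      0    1    2    3
  d   1    0    1    2
  b   2    1    0    1
  b   3    2    1    1
Edit distance = dp[3][3] = 1

1


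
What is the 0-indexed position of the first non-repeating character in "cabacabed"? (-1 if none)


Input: cabacabed
Character frequencies:
  'a': 3
  'b': 2
  'c': 2
  'd': 1
  'e': 1
Scanning left to right for freq == 1:
  Position 0 ('c'): freq=2, skip
  Position 1 ('a'): freq=3, skip
  Position 2 ('b'): freq=2, skip
  Position 3 ('a'): freq=3, skip
  Position 4 ('c'): freq=2, skip
  Position 5 ('a'): freq=3, skip
  Position 6 ('b'): freq=2, skip
  Position 7 ('e'): unique! => answer = 7

7


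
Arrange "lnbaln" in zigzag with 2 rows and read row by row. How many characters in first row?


Zigzag "lnbaln" into 2 rows:
Placing characters:
  'l' => row 0
  'n' => row 1
  'b' => row 0
  'a' => row 1
  'l' => row 0
  'n' => row 1
Rows:
  Row 0: "lbl"
  Row 1: "nan"
First row length: 3

3


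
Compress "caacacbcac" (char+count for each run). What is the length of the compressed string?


Input: caacacbcac
Runs:
  'c' x 1 => "c1"
  'a' x 2 => "a2"
  'c' x 1 => "c1"
  'a' x 1 => "a1"
  'c' x 1 => "c1"
  'b' x 1 => "b1"
  'c' x 1 => "c1"
  'a' x 1 => "a1"
  'c' x 1 => "c1"
Compressed: "c1a2c1a1c1b1c1a1c1"
Compressed length: 18

18


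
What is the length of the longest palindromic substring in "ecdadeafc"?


Input: "ecdadeafc"
Checking substrings for palindromes:
  [2:5] "dad" (len 3) => palindrome
Longest palindromic substring: "dad" with length 3

3


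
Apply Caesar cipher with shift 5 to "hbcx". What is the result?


Caesar cipher: shift "hbcx" by 5
  'h' (pos 7) + 5 = pos 12 = 'm'
  'b' (pos 1) + 5 = pos 6 = 'g'
  'c' (pos 2) + 5 = pos 7 = 'h'
  'x' (pos 23) + 5 = pos 2 = 'c'
Result: mghc

mghc


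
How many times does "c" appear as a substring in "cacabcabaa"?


Searching for "c" in "cacabcabaa"
Scanning each position:
  Position 0: "c" => MATCH
  Position 1: "a" => no
  Position 2: "c" => MATCH
  Position 3: "a" => no
  Position 4: "b" => no
  Position 5: "c" => MATCH
  Position 6: "a" => no
  Position 7: "b" => no
  Position 8: "a" => no
  Position 9: "a" => no
Total occurrences: 3

3


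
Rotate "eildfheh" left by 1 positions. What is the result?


Input: "eildfheh", rotate left by 1
First 1 characters: "e"
Remaining characters: "ildfheh"
Concatenate remaining + first: "ildfheh" + "e" = "ildfhehe"

ildfhehe


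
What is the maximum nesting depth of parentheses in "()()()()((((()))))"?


Input: "()()()()((((()))))"
Tracking depth:
  Position 0 '(': depth becomes 1
  Position 1 ')': depth becomes 0
  Position 2 '(': depth becomes 1
  Position 3 ')': depth becomes 0
  Position 4 '(': depth becomes 1
  Position 5 ')': depth becomes 0
  Position 6 '(': depth becomes 1
  Position 7 ')': depth becomes 0
  Position 8 '(': depth becomes 1
  Position 9 '(': depth becomes 2
  Position 10 '(': depth becomes 3
  Position 11 '(': depth becomes 4
  Position 12 '(': depth becomes 5
  Position 13 ')': depth becomes 4
  Position 14 ')': depth becomes 3
  Position 15 ')': depth becomes 2
  Position 16 ')': depth becomes 1
  Position 17 ')': depth becomes 0
Maximum depth reached: 5

5


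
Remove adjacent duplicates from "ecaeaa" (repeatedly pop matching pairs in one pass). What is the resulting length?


Input: ecaeaa
Stack-based adjacent duplicate removal:
  Read 'e': push. Stack: e
  Read 'c': push. Stack: ec
  Read 'a': push. Stack: eca
  Read 'e': push. Stack: ecae
  Read 'a': push. Stack: ecaea
  Read 'a': matches stack top 'a' => pop. Stack: ecae
Final stack: "ecae" (length 4)

4


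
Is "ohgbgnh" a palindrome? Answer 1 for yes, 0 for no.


Input: ohgbgnh
Reversed: hngbgho
  Compare pos 0 ('o') with pos 6 ('h'): MISMATCH
  Compare pos 1 ('h') with pos 5 ('n'): MISMATCH
  Compare pos 2 ('g') with pos 4 ('g'): match
Result: not a palindrome

0


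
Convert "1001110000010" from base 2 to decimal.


Input: "1001110000010" in base 2
Positional expansion:
  Digit '1' (value 1) x 2^12 = 4096
  Digit '0' (value 0) x 2^11 = 0
  Digit '0' (value 0) x 2^10 = 0
  Digit '1' (value 1) x 2^9 = 512
  Digit '1' (value 1) x 2^8 = 256
  Digit '1' (value 1) x 2^7 = 128
  Digit '0' (value 0) x 2^6 = 0
  Digit '0' (value 0) x 2^5 = 0
  Digit '0' (value 0) x 2^4 = 0
  Digit '0' (value 0) x 2^3 = 0
  Digit '0' (value 0) x 2^2 = 0
  Digit '1' (value 1) x 2^1 = 2
  Digit '0' (value 0) x 2^0 = 0
Sum = 4994

4994


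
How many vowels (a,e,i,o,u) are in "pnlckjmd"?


Input: pnlckjmd
Checking each character:
  'p' at position 0: consonant
  'n' at position 1: consonant
  'l' at position 2: consonant
  'c' at position 3: consonant
  'k' at position 4: consonant
  'j' at position 5: consonant
  'm' at position 6: consonant
  'd' at position 7: consonant
Total vowels: 0

0


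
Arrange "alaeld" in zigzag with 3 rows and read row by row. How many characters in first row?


Zigzag "alaeld" into 3 rows:
Placing characters:
  'a' => row 0
  'l' => row 1
  'a' => row 2
  'e' => row 1
  'l' => row 0
  'd' => row 1
Rows:
  Row 0: "al"
  Row 1: "led"
  Row 2: "a"
First row length: 2

2


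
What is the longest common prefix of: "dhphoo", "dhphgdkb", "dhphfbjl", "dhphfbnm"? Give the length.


Words: dhphoo, dhphgdkb, dhphfbjl, dhphfbnm
  Position 0: all 'd' => match
  Position 1: all 'h' => match
  Position 2: all 'p' => match
  Position 3: all 'h' => match
  Position 4: ('o', 'g', 'f', 'f') => mismatch, stop
LCP = "dhph" (length 4)

4


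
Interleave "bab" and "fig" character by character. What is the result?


Interleaving "bab" and "fig":
  Position 0: 'b' from first, 'f' from second => "bf"
  Position 1: 'a' from first, 'i' from second => "ai"
  Position 2: 'b' from first, 'g' from second => "bg"
Result: bfaibg

bfaibg


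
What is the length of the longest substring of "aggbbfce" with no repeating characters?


Input: "aggbbfce"
Sliding window (track last position of each char):
  Position 0 ('a'): window [0,0] length 1 -- new best
  Position 1 ('g'): window [0,1] length 2 -- new best
  Position 2 ('g'): repeat (last at 1), move window start to 2
  Position 2 ('g'): window [2,2] length 1
  Position 3 ('b'): window [2,3] length 2
  Position 4 ('b'): repeat (last at 3), move window start to 4
  Position 4 ('b'): window [4,4] length 1
  Position 5 ('f'): window [4,5] length 2
  Position 6 ('c'): window [4,6] length 3 -- new best
  Position 7 ('e'): window [4,7] length 4 -- new best
Longest substring with no repeats: "bfce" with length 4

4


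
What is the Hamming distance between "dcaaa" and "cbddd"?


Comparing "dcaaa" and "cbddd" position by position:
  Position 0: 'd' vs 'c' => differ
  Position 1: 'c' vs 'b' => differ
  Position 2: 'a' vs 'd' => differ
  Position 3: 'a' vs 'd' => differ
  Position 4: 'a' vs 'd' => differ
Total differences (Hamming distance): 5

5


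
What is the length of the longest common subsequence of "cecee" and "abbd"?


LCS of "cecee" and "abbd"
DP table:
           a    b    b    d
      0    0    0    0    0
  c   0    0    0    0    0
  e   0    0    0    0    0
  c   0    0    0    0    0
  e   0    0    0    0    0
  e   0    0    0    0    0
LCS length = dp[5][4] = 0

0


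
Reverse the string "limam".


Input: limam
Reading characters right to left:
  Position 4: 'm'
  Position 3: 'a'
  Position 2: 'm'
  Position 1: 'i'
  Position 0: 'l'
Reversed: mamil

mamil


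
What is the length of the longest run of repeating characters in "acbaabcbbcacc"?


Input: "acbaabcbbcacc"
Scanning for longest run:
  Position 1 ('c'): new char, reset run to 1
  Position 2 ('b'): new char, reset run to 1
  Position 3 ('a'): new char, reset run to 1
  Position 4 ('a'): continues run of 'a', length=2
  Position 5 ('b'): new char, reset run to 1
  Position 6 ('c'): new char, reset run to 1
  Position 7 ('b'): new char, reset run to 1
  Position 8 ('b'): continues run of 'b', length=2
  Position 9 ('c'): new char, reset run to 1
  Position 10 ('a'): new char, reset run to 1
  Position 11 ('c'): new char, reset run to 1
  Position 12 ('c'): continues run of 'c', length=2
Longest run: 'a' with length 2

2


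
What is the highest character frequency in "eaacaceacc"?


Input: eaacaceacc
Character counts:
  'a': 4
  'c': 4
  'e': 2
Maximum frequency: 4

4


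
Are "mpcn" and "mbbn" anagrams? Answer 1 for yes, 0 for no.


Strings: "mpcn", "mbbn"
Sorted first:  cmnp
Sorted second: bbmn
Differ at position 0: 'c' vs 'b' => not anagrams

0


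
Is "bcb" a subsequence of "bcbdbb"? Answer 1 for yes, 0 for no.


Check if "bcb" is a subsequence of "bcbdbb"
Greedy scan:
  Position 0 ('b'): matches sub[0] = 'b'
  Position 1 ('c'): matches sub[1] = 'c'
  Position 2 ('b'): matches sub[2] = 'b'
  Position 3 ('d'): no match needed
  Position 4 ('b'): no match needed
  Position 5 ('b'): no match needed
All 3 characters matched => is a subsequence

1


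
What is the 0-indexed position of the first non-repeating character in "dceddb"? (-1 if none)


Input: dceddb
Character frequencies:
  'b': 1
  'c': 1
  'd': 3
  'e': 1
Scanning left to right for freq == 1:
  Position 0 ('d'): freq=3, skip
  Position 1 ('c'): unique! => answer = 1

1


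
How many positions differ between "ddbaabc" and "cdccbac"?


Comparing "ddbaabc" and "cdccbac" position by position:
  Position 0: 'd' vs 'c' => DIFFER
  Position 1: 'd' vs 'd' => same
  Position 2: 'b' vs 'c' => DIFFER
  Position 3: 'a' vs 'c' => DIFFER
  Position 4: 'a' vs 'b' => DIFFER
  Position 5: 'b' vs 'a' => DIFFER
  Position 6: 'c' vs 'c' => same
Positions that differ: 5

5


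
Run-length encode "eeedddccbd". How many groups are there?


Input: eeedddccbd
Scanning for consecutive runs:
  Group 1: 'e' x 3 (positions 0-2)
  Group 2: 'd' x 3 (positions 3-5)
  Group 3: 'c' x 2 (positions 6-7)
  Group 4: 'b' x 1 (positions 8-8)
  Group 5: 'd' x 1 (positions 9-9)
Total groups: 5

5


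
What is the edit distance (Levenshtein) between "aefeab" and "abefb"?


Computing edit distance: "aefeab" -> "abefb"
DP table:
           a    b    e    f    b
      0    1    2    3    4    5
  a   1    0    1    2    3    4
  e   2    1    1    1    2    3
  f   3    2    2    2    1    2
  e   4    3    3    2    2    2
  a   5    4    4    3    3    3
  b   6    5    4    4    4    3
Edit distance = dp[6][5] = 3

3


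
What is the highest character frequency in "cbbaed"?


Input: cbbaed
Character counts:
  'a': 1
  'b': 2
  'c': 1
  'd': 1
  'e': 1
Maximum frequency: 2

2


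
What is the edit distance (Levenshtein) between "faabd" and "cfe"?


Computing edit distance: "faabd" -> "cfe"
DP table:
           c    f    e
      0    1    2    3
  f   1    1    1    2
  a   2    2    2    2
  a   3    3    3    3
  b   4    4    4    4
  d   5    5    5    5
Edit distance = dp[5][3] = 5

5


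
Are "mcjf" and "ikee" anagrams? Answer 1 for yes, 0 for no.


Strings: "mcjf", "ikee"
Sorted first:  cfjm
Sorted second: eeik
Differ at position 0: 'c' vs 'e' => not anagrams

0


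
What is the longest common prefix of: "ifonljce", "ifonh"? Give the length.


Words: ifonljce, ifonh
  Position 0: all 'i' => match
  Position 1: all 'f' => match
  Position 2: all 'o' => match
  Position 3: all 'n' => match
  Position 4: ('l', 'h') => mismatch, stop
LCP = "ifon" (length 4)

4


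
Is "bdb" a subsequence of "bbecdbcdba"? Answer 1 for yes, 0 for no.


Check if "bdb" is a subsequence of "bbecdbcdba"
Greedy scan:
  Position 0 ('b'): matches sub[0] = 'b'
  Position 1 ('b'): no match needed
  Position 2 ('e'): no match needed
  Position 3 ('c'): no match needed
  Position 4 ('d'): matches sub[1] = 'd'
  Position 5 ('b'): matches sub[2] = 'b'
  Position 6 ('c'): no match needed
  Position 7 ('d'): no match needed
  Position 8 ('b'): no match needed
  Position 9 ('a'): no match needed
All 3 characters matched => is a subsequence

1


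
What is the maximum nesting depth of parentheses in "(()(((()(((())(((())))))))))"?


Input: "(()(((()(((())(((())))))))))"
Tracking depth:
  Position 0 '(': depth becomes 1
  Position 1 '(': depth becomes 2
  Position 2 ')': depth becomes 1
  Position 3 '(': depth becomes 2
  Position 4 '(': depth becomes 3
  Position 5 '(': depth becomes 4
  Position 6 '(': depth becomes 5
  Position 7 ')': depth becomes 4
  Position 8 '(': depth becomes 5
  Position 9 '(': depth becomes 6
  Position 10 '(': depth becomes 7
  Position 11 '(': depth becomes 8
  Position 12 ')': depth becomes 7
  Position 13 ')': depth becomes 6
  Position 14 '(': depth becomes 7
  Position 15 '(': depth becomes 8
  Position 16 '(': depth becomes 9
  Position 17 '(': depth becomes 10
  Position 18 ')': depth becomes 9
  Position 19 ')': depth becomes 8
  Position 20 ')': depth becomes 7
  Position 21 ')': depth becomes 6
  Position 22 ')': depth becomes 5
  Position 23 ')': depth becomes 4
  Position 24 ')': depth becomes 3
  Position 25 ')': depth becomes 2
  Position 26 ')': depth becomes 1
  Position 27 ')': depth becomes 0
Maximum depth reached: 10

10


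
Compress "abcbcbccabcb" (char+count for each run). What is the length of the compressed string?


Input: abcbcbccabcb
Runs:
  'a' x 1 => "a1"
  'b' x 1 => "b1"
  'c' x 1 => "c1"
  'b' x 1 => "b1"
  'c' x 1 => "c1"
  'b' x 1 => "b1"
  'c' x 2 => "c2"
  'a' x 1 => "a1"
  'b' x 1 => "b1"
  'c' x 1 => "c1"
  'b' x 1 => "b1"
Compressed: "a1b1c1b1c1b1c2a1b1c1b1"
Compressed length: 22

22


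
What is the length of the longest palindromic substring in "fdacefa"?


Input: "fdacefa"
Checking substrings for palindromes:
  No multi-char palindromic substrings found
Longest palindromic substring: "f" with length 1

1


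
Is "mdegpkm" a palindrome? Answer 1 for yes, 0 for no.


Input: mdegpkm
Reversed: mkpgedm
  Compare pos 0 ('m') with pos 6 ('m'): match
  Compare pos 1 ('d') with pos 5 ('k'): MISMATCH
  Compare pos 2 ('e') with pos 4 ('p'): MISMATCH
Result: not a palindrome

0


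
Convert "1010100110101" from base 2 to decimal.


Input: "1010100110101" in base 2
Positional expansion:
  Digit '1' (value 1) x 2^12 = 4096
  Digit '0' (value 0) x 2^11 = 0
  Digit '1' (value 1) x 2^10 = 1024
  Digit '0' (value 0) x 2^9 = 0
  Digit '1' (value 1) x 2^8 = 256
  Digit '0' (value 0) x 2^7 = 0
  Digit '0' (value 0) x 2^6 = 0
  Digit '1' (value 1) x 2^5 = 32
  Digit '1' (value 1) x 2^4 = 16
  Digit '0' (value 0) x 2^3 = 0
  Digit '1' (value 1) x 2^2 = 4
  Digit '0' (value 0) x 2^1 = 0
  Digit '1' (value 1) x 2^0 = 1
Sum = 5429

5429


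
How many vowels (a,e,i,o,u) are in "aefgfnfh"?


Input: aefgfnfh
Checking each character:
  'a' at position 0: vowel (running total: 1)
  'e' at position 1: vowel (running total: 2)
  'f' at position 2: consonant
  'g' at position 3: consonant
  'f' at position 4: consonant
  'n' at position 5: consonant
  'f' at position 6: consonant
  'h' at position 7: consonant
Total vowels: 2

2


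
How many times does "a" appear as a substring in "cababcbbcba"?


Searching for "a" in "cababcbbcba"
Scanning each position:
  Position 0: "c" => no
  Position 1: "a" => MATCH
  Position 2: "b" => no
  Position 3: "a" => MATCH
  Position 4: "b" => no
  Position 5: "c" => no
  Position 6: "b" => no
  Position 7: "b" => no
  Position 8: "c" => no
  Position 9: "b" => no
  Position 10: "a" => MATCH
Total occurrences: 3

3


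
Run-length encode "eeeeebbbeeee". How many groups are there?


Input: eeeeebbbeeee
Scanning for consecutive runs:
  Group 1: 'e' x 5 (positions 0-4)
  Group 2: 'b' x 3 (positions 5-7)
  Group 3: 'e' x 4 (positions 8-11)
Total groups: 3

3


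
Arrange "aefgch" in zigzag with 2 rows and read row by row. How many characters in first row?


Zigzag "aefgch" into 2 rows:
Placing characters:
  'a' => row 0
  'e' => row 1
  'f' => row 0
  'g' => row 1
  'c' => row 0
  'h' => row 1
Rows:
  Row 0: "afc"
  Row 1: "egh"
First row length: 3

3


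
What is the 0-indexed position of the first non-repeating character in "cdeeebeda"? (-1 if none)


Input: cdeeebeda
Character frequencies:
  'a': 1
  'b': 1
  'c': 1
  'd': 2
  'e': 4
Scanning left to right for freq == 1:
  Position 0 ('c'): unique! => answer = 0

0


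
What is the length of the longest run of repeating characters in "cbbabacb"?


Input: "cbbabacb"
Scanning for longest run:
  Position 1 ('b'): new char, reset run to 1
  Position 2 ('b'): continues run of 'b', length=2
  Position 3 ('a'): new char, reset run to 1
  Position 4 ('b'): new char, reset run to 1
  Position 5 ('a'): new char, reset run to 1
  Position 6 ('c'): new char, reset run to 1
  Position 7 ('b'): new char, reset run to 1
Longest run: 'b' with length 2

2
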